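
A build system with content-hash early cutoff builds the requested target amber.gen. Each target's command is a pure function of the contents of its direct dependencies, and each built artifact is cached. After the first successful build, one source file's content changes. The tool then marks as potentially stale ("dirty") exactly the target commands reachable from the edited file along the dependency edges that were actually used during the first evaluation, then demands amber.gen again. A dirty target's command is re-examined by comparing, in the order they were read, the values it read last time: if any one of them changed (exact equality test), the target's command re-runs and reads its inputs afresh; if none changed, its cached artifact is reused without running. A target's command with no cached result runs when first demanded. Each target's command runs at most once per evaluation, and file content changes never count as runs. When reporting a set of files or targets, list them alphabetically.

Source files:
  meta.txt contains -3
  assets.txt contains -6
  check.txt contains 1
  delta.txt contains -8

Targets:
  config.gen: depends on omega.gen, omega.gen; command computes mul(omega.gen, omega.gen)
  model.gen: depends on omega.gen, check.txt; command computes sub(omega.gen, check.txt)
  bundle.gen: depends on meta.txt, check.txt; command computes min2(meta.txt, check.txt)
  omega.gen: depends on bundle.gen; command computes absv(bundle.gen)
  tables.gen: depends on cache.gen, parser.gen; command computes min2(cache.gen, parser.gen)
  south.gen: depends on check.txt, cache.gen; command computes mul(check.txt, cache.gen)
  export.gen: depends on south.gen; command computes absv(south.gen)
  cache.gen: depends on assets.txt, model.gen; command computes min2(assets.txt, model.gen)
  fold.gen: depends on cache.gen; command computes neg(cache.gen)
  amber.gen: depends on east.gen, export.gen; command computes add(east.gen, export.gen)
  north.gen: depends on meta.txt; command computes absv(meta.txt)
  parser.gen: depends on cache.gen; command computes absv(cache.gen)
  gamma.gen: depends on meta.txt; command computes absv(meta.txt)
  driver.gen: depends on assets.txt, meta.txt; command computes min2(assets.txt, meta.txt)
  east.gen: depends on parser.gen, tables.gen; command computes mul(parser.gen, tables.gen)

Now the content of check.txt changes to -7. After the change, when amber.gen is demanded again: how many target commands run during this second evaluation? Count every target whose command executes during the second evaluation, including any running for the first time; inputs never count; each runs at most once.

First evaluation (everything demanded from the output):
  bundle.gen = min2(-3, 1) = -3
  omega.gen = absv(-3) = 3
  model.gen = sub(3, 1) = 2
  cache.gen = min2(-6, 2) = -6
  parser.gen = absv(-6) = 6
  south.gen = mul(1, -6) = -6
  export.gen = absv(-6) = 6
  tables.gen = min2(-6, 6) = -6
  east.gen = mul(6, -6) = -36
  amber.gen = add(-36, 6) = -30

Propagation after the edit:
  bundle.gen: runs — check.txt 1->-7; result -7.
  omega.gen: runs — bundle.gen -3->-7; result 7.
  model.gen: runs — omega.gen 3->7; check.txt 1->-7; result 14.
  cache.gen: runs — model.gen 2->14; result -6 (same value as before).
  parser.gen: checked — values it read are unchanged (cache.gen unchanged); reused cached 6 without running.
  south.gen: runs — check.txt 1->-7; result 42.
  export.gen: runs — south.gen -6->42; result 42.
  tables.gen: checked — values it read are unchanged (cache.gen unchanged, parser.gen unchanged); reused cached -6 without running.
  east.gen: checked — values it read are unchanged (parser.gen unchanged, tables.gen unchanged); reused cached -36 without running.
  amber.gen: runs — export.gen 6->42; result 6.

Key observation: the cutoff stops propagation at parser.gen — its inputs' values are unchanged, so it reuses its cache.

Target commands that run: amber.gen, bundle.gen, cache.gen, export.gen, model.gen, omega.gen, south.gen — 7 in total.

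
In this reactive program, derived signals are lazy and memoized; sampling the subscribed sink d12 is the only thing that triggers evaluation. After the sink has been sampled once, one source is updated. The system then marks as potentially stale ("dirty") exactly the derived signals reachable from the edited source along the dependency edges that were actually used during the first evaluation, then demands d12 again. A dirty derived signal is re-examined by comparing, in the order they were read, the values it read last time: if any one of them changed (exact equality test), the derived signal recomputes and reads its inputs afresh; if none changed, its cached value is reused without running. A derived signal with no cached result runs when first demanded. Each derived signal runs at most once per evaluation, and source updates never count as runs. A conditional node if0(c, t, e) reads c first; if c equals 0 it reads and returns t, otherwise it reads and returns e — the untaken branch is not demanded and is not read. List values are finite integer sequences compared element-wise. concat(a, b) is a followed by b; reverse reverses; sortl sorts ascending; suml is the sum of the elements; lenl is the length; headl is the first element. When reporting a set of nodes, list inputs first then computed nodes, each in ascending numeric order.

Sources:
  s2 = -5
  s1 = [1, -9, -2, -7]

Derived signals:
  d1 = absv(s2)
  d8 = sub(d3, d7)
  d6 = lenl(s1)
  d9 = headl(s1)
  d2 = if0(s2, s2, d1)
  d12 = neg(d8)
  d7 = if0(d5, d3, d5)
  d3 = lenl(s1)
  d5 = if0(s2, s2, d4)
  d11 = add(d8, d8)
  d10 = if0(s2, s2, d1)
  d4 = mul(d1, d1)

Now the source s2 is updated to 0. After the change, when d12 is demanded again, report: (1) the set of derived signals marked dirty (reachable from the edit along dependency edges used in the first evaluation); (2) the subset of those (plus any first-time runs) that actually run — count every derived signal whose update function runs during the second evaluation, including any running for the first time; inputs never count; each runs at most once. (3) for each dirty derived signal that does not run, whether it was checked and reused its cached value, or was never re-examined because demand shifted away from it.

First demand of the output computes:
  d1 = absv(-5) = 5
  d3 = lenl([1, -9, -2, -7]) = 4
  d4 = mul(5, 5) = 25
  d5 = if0(s2=-5 -> else branch d4) = 25
  d7 = if0(d5=25 -> else branch d5) = 25
  d8 = sub(4, 25) = -21
  d12 = neg(-21) = 21

After the edit, cleaning proceeds:
  d1: stays stale; no demand reaches it after the flip.
  d4: stays stale; no demand reaches it after the flip.
  d5: a read changed (s2 -5->0) — executes, giving 0.
  d7: a read changed (d5 25->0; d5 25->0) — executes, giving 4.
  d8: a read changed (d7 25->4) — executes, giving 0.
  d12: a read changed (d8 -21->0) — executes, giving 0.

Note the branch switch — demand abandons d1, d4, which are never re-examined.

The edit dirties: d1, d4, d5, d7, d8, d12.
4 derived signals run: d5, d7, d8, d12.
Unvisited dirty nodes (no longer demanded): d1, d4.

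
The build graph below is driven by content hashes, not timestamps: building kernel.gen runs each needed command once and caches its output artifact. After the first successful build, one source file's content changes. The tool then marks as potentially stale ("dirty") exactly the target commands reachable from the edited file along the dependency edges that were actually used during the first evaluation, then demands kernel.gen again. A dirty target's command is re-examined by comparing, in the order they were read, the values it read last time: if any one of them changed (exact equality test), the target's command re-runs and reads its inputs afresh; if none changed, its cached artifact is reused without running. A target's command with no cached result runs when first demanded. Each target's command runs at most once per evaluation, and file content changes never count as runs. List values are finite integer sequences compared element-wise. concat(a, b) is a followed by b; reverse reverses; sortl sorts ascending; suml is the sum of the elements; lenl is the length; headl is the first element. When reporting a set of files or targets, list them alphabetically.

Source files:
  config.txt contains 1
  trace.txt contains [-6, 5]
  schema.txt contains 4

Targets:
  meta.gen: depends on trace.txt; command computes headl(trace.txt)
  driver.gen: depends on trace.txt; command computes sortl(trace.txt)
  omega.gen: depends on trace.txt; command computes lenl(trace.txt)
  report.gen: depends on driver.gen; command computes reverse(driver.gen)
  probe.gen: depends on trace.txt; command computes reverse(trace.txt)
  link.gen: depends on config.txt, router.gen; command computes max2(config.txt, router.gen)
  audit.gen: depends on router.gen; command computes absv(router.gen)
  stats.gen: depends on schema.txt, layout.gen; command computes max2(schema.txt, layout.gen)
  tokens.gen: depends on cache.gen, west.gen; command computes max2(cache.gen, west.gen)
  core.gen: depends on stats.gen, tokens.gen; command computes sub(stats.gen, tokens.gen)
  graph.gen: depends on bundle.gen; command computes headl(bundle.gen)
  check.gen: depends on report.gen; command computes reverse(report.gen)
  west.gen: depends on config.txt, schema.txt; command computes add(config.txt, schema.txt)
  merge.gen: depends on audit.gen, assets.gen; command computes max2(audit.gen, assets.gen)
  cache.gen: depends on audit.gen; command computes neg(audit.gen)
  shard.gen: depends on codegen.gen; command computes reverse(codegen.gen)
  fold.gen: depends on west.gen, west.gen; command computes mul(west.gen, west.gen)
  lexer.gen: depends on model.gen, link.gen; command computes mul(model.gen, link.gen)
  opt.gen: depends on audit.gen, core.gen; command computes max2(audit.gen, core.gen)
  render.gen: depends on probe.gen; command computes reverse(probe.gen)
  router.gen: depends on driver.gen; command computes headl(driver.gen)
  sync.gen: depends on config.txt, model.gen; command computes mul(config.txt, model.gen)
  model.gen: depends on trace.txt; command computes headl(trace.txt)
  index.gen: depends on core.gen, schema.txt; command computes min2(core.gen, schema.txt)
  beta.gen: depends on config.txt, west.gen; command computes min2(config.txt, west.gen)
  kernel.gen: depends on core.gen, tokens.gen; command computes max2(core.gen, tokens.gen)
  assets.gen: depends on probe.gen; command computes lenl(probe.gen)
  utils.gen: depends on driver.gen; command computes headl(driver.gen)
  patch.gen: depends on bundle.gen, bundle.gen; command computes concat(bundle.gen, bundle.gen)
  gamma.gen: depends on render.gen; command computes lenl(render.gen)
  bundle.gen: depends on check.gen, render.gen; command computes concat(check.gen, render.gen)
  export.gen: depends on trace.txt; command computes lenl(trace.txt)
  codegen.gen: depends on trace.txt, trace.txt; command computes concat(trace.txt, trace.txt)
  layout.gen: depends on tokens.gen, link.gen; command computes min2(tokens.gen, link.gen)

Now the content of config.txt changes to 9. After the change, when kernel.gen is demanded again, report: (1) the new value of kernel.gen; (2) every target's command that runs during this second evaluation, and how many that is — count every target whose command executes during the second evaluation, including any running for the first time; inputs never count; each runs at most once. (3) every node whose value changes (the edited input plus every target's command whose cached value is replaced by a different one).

kernel.gen now evaluates to 13.
Run set: core.gen, kernel.gen, layout.gen, link.gen, stats.gen, tokens.gen, west.gen (7 run).
Changed values: config.txt, core.gen, kernel.gen, layout.gen, link.gen, stats.gen, tokens.gen, west.gen.

Initial pass — values computed on the first demand:
  driver.gen = sortl([-6, 5]) = [-6, 5]
  router.gen = headl([-6, 5]) = -6
  audit.gen = absv(-6) = 6
  cache.gen = neg(6) = -6
  link.gen = max2(1, -6) = 1
  west.gen = add(1, 4) = 5
  tokens.gen = max2(-6, 5) = 5
  layout.gen = min2(5, 1) = 1
  stats.gen = max2(4, 1) = 4
  core.gen = sub(4, 5) = -1
  kernel.gen = max2(-1, 5) = 5

Second demand — change propagation:
  link.gen: re-runs because config.txt 1->9; new result 9.
  west.gen: re-runs because config.txt 1->9; new result 13.
  tokens.gen: re-runs because west.gen 5->13; new result 13.
  layout.gen: re-runs because tokens.gen 5->13; link.gen 1->9; new result 9.
  stats.gen: re-runs because layout.gen 1->9; new result 9.
  core.gen: re-runs because stats.gen 4->9; tokens.gen 5->13; new result -4.
  kernel.gen: re-runs because core.gen -1->-4; tokens.gen 5->13; new result 13.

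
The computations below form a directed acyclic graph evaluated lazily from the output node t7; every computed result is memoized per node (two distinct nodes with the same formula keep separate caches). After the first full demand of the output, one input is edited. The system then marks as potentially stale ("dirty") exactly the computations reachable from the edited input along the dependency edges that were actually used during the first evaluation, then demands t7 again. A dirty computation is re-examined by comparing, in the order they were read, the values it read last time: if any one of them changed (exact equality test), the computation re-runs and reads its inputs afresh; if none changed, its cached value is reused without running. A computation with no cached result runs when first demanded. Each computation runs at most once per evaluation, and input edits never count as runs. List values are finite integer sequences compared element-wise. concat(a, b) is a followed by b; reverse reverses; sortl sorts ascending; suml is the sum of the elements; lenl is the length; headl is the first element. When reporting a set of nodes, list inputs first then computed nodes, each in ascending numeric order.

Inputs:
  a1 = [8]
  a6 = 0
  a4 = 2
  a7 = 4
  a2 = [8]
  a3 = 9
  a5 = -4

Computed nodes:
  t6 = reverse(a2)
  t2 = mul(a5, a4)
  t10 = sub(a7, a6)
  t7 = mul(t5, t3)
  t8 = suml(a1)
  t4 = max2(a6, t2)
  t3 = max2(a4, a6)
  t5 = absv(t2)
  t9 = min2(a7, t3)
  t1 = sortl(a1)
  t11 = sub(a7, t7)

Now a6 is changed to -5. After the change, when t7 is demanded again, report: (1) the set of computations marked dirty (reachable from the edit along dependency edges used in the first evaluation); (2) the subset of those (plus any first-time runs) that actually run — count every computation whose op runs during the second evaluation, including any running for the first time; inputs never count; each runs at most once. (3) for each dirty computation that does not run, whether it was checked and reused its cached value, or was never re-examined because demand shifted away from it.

The edit dirties: t3, t7.
1 computations run: t3.
Cache hits after checking: t7.
Note the absorption at t3: it re-runs yet its value is the same, leaving the output's value untouched.

First demand of the output computes:
  t2 = mul(-4, 2) = -8
  t3 = max2(2, 0) = 2
  t5 = absv(-8) = 8
  t7 = mul(8, 2) = 16

After the edit, cleaning proceeds:
  t3: a read changed (a6 0->-5) — executes, giving 2 — identical to its old value.
  t7: dirty, but its reads are unchanged (t5 unchanged, t3 unchanged); cached 16 stands.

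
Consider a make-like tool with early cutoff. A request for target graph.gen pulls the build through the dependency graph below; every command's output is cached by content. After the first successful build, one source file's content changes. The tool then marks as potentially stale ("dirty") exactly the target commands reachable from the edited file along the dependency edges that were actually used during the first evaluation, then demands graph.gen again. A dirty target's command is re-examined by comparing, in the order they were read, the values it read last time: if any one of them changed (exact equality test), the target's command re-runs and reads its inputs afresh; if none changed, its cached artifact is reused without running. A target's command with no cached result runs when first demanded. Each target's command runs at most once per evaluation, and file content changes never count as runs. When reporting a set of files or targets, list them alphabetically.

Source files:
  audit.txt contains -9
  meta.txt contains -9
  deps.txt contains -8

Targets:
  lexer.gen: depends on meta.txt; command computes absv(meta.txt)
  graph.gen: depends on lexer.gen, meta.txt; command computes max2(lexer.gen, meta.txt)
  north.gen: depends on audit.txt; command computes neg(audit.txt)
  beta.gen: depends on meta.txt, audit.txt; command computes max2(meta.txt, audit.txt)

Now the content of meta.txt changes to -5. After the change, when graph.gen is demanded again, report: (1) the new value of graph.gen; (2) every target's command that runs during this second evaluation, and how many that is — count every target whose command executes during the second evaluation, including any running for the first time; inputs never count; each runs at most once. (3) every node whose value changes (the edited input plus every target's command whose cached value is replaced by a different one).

Demanding graph.gen again yields 5.
2 target commands run: graph.gen, lexer.gen.
The nodes whose values change: graph.gen, lexer.gen, meta.txt.

First demand of the output computes:
  lexer.gen = absv(-9) = 9
  graph.gen = max2(9, -9) = 9

After the edit, cleaning proceeds:
  lexer.gen: a read changed (meta.txt -9->-5) — executes, giving 5.
  graph.gen: a read changed (lexer.gen 9->5; meta.txt -9->-5) — executes, giving 5.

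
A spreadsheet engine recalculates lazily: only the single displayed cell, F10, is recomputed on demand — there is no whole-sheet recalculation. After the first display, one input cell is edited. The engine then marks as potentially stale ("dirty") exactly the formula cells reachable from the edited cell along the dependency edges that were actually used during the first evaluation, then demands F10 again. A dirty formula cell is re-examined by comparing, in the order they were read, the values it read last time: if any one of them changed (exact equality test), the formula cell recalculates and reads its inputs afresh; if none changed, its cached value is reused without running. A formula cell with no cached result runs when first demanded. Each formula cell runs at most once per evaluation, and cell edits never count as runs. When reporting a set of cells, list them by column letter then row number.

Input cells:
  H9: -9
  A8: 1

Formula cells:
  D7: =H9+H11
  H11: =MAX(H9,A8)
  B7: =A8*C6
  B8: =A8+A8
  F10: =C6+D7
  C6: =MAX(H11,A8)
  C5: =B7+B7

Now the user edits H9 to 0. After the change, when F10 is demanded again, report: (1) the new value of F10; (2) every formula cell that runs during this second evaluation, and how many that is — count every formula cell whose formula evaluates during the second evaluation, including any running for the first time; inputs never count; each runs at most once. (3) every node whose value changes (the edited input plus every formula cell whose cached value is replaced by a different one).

New value of F10: 2.
Formula cells that run: D7, F10, H11 — 3 in total.
Values that change: D7, F10, H9.
Key observation: the cutoff stops propagation at C6 — its inputs' values are unchanged, so it reuses its cache.

First evaluation (everything demanded from the output):
  H11 = MAX(-9, 1) = 1
  C6 = MAX(1, 1) = 1
  D7 = -9 + 1 = -8
  F10 = 1 + -8 = -7

Propagation after the edit:
  H11: runs — H9 -9->0; result 1 (same value as before).
  C6: checked — values it read are unchanged (H11 unchanged, A8 unchanged); reused cached 1 without running.
  D7: runs — H9 -9->0; result 1.
  F10: runs — D7 -8->1; result 2.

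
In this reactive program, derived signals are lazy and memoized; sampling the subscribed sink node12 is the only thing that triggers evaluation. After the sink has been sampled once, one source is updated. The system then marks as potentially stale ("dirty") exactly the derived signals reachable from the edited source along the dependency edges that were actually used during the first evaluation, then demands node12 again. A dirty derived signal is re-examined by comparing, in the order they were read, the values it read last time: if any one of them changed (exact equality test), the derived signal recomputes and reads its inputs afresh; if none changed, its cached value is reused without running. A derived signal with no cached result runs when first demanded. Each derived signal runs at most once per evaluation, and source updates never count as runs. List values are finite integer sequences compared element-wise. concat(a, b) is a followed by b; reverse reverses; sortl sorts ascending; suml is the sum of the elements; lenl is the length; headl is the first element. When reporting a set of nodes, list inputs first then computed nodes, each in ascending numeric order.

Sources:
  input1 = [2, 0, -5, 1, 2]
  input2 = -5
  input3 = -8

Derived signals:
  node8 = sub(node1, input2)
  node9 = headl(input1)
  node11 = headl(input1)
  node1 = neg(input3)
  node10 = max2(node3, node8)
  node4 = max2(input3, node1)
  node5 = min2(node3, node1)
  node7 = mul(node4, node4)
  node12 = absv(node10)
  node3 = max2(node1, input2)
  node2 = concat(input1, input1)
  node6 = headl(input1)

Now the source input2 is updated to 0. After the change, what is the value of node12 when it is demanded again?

Demanding node12 again yields 8.

First demand of the output computes:
  node1 = neg(-8) = 8
  node3 = max2(8, -5) = 8
  node8 = sub(8, -5) = 13
  node10 = max2(8, 13) = 13
  node12 = absv(13) = 13

After the edit, cleaning proceeds:
  node3: a read changed (input2 -5->0) — executes, giving 8 — identical to its old value.
  node8: a read changed (input2 -5->0) — executes, giving 8.
  node10: a read changed (node8 13->8) — executes, giving 8.
  node12: a read changed (node10 13->8) — executes, giving 8.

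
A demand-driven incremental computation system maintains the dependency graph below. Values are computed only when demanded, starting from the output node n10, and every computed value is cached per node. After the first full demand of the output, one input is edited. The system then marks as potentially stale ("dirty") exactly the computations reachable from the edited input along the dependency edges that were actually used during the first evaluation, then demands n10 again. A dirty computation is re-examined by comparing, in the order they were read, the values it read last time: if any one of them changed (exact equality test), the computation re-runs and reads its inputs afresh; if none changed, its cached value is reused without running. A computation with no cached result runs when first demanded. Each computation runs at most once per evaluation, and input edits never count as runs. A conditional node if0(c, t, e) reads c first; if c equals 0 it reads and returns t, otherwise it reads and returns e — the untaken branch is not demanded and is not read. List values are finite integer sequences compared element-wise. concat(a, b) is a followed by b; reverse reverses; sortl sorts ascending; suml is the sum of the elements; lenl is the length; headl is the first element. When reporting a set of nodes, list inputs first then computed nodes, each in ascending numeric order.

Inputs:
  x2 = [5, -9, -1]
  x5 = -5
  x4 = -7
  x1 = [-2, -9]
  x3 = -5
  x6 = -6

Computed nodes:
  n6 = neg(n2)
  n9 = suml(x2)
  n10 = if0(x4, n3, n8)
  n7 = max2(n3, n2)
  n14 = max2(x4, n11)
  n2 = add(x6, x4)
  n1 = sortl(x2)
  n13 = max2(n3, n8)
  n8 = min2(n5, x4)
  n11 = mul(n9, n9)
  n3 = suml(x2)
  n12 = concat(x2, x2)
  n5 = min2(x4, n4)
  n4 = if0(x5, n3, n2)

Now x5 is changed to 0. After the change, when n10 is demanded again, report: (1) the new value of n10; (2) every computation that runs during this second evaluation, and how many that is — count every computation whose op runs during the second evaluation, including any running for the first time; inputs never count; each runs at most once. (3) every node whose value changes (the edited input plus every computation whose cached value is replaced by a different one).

First evaluation (everything demanded from the output):
  n2 = add(-6, -7) = -13
  n4 = if0(x5=-5 -> else branch n2) = -13
  n5 = min2(-7, -13) = -13
  n8 = min2(-13, -7) = -13
  n10 = if0(x4=-7 -> else branch n8) = -13

Propagation after the edit:
  n3: demanded for the first time — runs, produces -5.
  n4: runs — x5 -5->0; result -5.
  n5: runs — n4 -13->-5; result -7.
  n8: runs — n5 -13->-7; result -7.
  n10: runs — n8 -13->-7; result -7.

Key observation: a condition flipped, so demand reaches new nodes — n3 runs for the first time.

New value of n10: -7.
Computations that run: n3, n4, n5, n8, n10 — 5 in total.
Values that change: x5, n4, n5, n8, n10.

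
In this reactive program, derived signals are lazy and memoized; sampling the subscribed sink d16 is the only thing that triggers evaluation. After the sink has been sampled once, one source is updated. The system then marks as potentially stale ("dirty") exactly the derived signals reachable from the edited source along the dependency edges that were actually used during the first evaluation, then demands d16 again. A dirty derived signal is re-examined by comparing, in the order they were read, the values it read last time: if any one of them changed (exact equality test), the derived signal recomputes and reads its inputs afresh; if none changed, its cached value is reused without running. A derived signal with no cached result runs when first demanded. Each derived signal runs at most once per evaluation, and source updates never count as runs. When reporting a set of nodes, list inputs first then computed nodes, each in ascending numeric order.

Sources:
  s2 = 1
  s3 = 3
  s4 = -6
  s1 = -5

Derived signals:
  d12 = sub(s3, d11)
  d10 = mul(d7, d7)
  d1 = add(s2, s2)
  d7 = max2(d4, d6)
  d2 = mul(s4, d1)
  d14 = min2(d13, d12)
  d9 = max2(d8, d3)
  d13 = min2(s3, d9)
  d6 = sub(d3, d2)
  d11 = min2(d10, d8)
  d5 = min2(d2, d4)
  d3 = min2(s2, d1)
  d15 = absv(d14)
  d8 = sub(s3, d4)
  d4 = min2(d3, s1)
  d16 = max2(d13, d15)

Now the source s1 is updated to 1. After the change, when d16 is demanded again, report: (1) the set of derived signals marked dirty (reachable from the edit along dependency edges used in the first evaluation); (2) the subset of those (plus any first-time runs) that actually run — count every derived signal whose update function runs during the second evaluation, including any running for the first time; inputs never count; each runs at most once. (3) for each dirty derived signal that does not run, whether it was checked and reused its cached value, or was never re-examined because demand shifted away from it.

First demand of the output computes:
  d1 = add(1, 1) = 2
  d2 = mul(-6, 2) = -12
  d3 = min2(1, 2) = 1
  d4 = min2(1, -5) = -5
  d6 = sub(1, -12) = 13
  d7 = max2(-5, 13) = 13
  d8 = sub(3, -5) = 8
  d9 = max2(8, 1) = 8
  d10 = mul(13, 13) = 169
  d11 = min2(169, 8) = 8
  d12 = sub(3, 8) = -5
  d13 = min2(3, 8) = 3
  d14 = min2(3, -5) = -5
  d15 = absv(-5) = 5
  d16 = max2(3, 5) = 5

After the edit, cleaning proceeds:
  d4: a read changed (s1 -5->1) — executes, giving 1.
  d7: a read changed (d4 -5->1) — executes, giving 13 — identical to its old value.
  d8: a read changed (d4 -5->1) — executes, giving 2.
  d9: a read changed (d8 8->2) — executes, giving 2.
  d10: dirty, but its reads are unchanged (d7 unchanged, d7 unchanged); cached 169 stands.
  d11: a read changed (d8 8->2) — executes, giving 2.
  d12: a read changed (d11 8->2) — executes, giving 1.
  d13: a read changed (d9 8->2) — executes, giving 2.
  d14: a read changed (d13 3->2; d12 -5->1) — executes, giving 1.
  d15: a read changed (d14 -5->1) — executes, giving 1.
  d16: a read changed (d13 3->2; d15 5->1) — executes, giving 2.

Note where the cutoff bites: d10 is checked, finds nothing changed, and keeps its cache.

The edit dirties: d4, d7, d8, d9, d10, d11, d12, d13, d14, d15, d16.
10 derived signals run: d4, d7, d8, d9, d11, d12, d13, d14, d15, d16.
Cache hits after checking: d10.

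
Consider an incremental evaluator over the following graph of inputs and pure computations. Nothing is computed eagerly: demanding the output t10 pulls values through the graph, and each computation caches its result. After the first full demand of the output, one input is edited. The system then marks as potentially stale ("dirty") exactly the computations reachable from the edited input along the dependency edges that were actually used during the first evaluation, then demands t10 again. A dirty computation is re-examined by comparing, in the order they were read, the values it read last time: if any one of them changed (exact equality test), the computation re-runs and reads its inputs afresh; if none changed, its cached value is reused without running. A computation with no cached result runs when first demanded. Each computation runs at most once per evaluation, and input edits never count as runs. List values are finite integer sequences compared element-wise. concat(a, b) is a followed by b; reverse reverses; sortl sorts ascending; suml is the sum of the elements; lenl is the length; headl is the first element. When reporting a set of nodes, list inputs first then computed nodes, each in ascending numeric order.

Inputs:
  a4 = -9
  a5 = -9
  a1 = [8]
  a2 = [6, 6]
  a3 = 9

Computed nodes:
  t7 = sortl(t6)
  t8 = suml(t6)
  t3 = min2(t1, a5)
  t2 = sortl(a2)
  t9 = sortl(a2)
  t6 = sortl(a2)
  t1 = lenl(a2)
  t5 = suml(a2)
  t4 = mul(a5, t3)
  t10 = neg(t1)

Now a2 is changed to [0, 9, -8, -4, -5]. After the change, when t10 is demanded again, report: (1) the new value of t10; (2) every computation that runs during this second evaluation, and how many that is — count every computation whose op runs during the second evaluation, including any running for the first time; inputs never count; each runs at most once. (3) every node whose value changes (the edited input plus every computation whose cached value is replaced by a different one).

t10 now evaluates to -5.
Run set: t1, t10 (2 run).
Changed values: a2, t1, t10.

Initial pass — values computed on the first demand:
  t1 = lenl([6, 6]) = 2
  t10 = neg(2) = -2

Second demand — change propagation:
  t1: re-runs because a2 [6, 6]->[0, 9, -8, -4, -5]; new result 5.
  t10: re-runs because t1 2->5; new result -5.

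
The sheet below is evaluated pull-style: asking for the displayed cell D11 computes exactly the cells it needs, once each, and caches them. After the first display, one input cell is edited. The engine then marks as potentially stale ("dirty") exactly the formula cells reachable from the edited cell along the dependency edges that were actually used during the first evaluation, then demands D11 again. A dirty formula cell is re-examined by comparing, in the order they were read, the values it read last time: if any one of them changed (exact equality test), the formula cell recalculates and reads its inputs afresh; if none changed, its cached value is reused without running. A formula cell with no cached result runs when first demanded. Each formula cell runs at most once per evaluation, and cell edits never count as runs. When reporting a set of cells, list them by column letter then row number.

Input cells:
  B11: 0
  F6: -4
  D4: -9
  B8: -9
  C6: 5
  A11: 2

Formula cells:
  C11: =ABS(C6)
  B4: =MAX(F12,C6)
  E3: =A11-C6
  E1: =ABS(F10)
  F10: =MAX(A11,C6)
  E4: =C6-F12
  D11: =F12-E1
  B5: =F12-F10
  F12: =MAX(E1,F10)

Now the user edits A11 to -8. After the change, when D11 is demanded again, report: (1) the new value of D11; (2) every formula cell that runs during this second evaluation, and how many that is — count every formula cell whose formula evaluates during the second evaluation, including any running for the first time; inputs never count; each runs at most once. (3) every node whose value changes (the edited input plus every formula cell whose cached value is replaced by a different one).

First demand of the output computes:
  F10 = MAX(2, 5) = 5
  E1 = ABS(5) = 5
  F12 = MAX(5, 5) = 5
  D11 = 5 - 5 = 0

After the edit, cleaning proceeds:
  F10: a read changed (A11 2->-8) — executes, giving 5 — identical to its old value.
  E1: dirty, but its reads are unchanged (F10 unchanged); cached 5 stands.
  F12: dirty, but its reads are unchanged (E1 unchanged, F10 unchanged); cached 5 stands.
  D11: dirty, but its reads are unchanged (F12 unchanged, E1 unchanged); cached 0 stands.

Note the absorption at F10: it re-runs yet its value is the same, leaving the output's value untouched.

Demanding D11 again yields 0.
1 formula cells run: F10.
The nodes whose values change: A11.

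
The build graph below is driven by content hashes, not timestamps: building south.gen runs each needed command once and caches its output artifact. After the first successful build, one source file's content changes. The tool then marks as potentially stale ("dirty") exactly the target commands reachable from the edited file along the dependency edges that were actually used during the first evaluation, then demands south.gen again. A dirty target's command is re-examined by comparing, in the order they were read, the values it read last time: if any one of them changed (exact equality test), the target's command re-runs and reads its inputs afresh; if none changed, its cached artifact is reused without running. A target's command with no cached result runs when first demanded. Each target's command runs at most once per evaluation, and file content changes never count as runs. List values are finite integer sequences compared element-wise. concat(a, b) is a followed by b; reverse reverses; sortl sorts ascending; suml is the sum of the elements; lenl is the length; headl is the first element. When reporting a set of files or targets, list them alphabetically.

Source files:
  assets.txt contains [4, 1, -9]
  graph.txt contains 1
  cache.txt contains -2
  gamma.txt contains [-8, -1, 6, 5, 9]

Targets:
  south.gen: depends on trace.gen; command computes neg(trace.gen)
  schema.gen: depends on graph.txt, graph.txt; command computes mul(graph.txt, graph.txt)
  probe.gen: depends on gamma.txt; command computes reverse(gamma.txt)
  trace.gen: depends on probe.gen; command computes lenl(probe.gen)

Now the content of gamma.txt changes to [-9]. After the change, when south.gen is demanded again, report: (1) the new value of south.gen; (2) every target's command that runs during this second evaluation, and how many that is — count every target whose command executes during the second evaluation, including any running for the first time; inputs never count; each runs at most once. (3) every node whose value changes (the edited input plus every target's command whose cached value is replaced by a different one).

south.gen now evaluates to -1.
Run set: probe.gen, south.gen, trace.gen (3 run).
Changed values: gamma.txt, probe.gen, south.gen, trace.gen.

Initial pass — values computed on the first demand:
  probe.gen = reverse([-8, -1, 6, 5, 9]) = [9, 5, 6, -1, -8]
  trace.gen = lenl([9, 5, 6, -1, -8]) = 5
  south.gen = neg(5) = -5

Second demand — change propagation:
  probe.gen: re-runs because gamma.txt [-8, -1, 6, 5, 9]->[-9]; new result [-9].
  trace.gen: re-runs because probe.gen [9, 5, 6, -1, -8]->[-9]; new result 1.
  south.gen: re-runs because trace.gen 5->1; new result -1.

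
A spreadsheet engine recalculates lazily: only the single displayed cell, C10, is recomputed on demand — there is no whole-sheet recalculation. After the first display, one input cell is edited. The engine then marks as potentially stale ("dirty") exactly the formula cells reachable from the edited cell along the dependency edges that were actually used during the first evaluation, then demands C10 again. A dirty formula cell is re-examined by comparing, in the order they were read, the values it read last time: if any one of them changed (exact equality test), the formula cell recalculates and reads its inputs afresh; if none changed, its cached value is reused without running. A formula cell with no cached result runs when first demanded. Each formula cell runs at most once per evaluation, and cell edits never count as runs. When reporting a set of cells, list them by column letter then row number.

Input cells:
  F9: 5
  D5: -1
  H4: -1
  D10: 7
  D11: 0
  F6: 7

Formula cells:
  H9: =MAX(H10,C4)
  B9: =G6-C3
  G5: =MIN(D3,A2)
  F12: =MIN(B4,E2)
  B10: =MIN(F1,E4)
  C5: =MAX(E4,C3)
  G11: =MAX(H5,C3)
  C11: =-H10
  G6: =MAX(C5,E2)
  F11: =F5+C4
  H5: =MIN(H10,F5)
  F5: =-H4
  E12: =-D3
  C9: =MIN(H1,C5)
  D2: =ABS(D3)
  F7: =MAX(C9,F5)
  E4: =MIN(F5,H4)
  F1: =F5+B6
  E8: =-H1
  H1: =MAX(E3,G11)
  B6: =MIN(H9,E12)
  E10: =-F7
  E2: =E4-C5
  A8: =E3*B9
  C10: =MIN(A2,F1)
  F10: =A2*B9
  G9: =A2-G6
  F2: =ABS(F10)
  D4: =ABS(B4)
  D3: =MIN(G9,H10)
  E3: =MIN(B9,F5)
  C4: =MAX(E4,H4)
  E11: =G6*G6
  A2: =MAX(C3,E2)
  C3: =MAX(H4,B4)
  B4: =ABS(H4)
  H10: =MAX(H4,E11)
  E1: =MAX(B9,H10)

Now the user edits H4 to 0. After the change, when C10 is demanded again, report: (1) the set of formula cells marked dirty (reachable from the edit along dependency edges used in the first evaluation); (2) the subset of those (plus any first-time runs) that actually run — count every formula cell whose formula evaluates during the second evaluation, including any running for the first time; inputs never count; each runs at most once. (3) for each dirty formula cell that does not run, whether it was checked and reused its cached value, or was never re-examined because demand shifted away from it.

First evaluation (everything demanded from the output):
  B4 = ABS(-1) = 1
  C3 = MAX(-1, 1) = 1
  F5 = -(-1) = 1
  E4 = MIN(1, -1) = -1
  C4 = MAX(-1, -1) = -1
  C5 = MAX(-1, 1) = 1
  E2 = -1 - 1 = -2
  A2 = MAX(1, -2) = 1
  G6 = MAX(1, -2) = 1
  E11 = 1 * 1 = 1
  G9 = 1 - 1 = 0
  H10 = MAX(-1, 1) = 1
  D3 = MIN(0, 1) = 0
  E12 = -(0) = 0
  H9 = MAX(1, -1) = 1
  B6 = MIN(1, 0) = 0
  F1 = 1 + 0 = 1
  C10 = MIN(1, 1) = 1

Propagation after the edit:
  B4: runs — H4 -1->0; result 0.
  C3: runs — H4 -1->0; B4 1->0; result 0.
  F5: runs — H4 -1->0; result 0.
  E4: runs — F5 1->0; H4 -1->0; result 0.
  C4: runs — E4 -1->0; H4 -1->0; result 0.
  C5: runs — E4 -1->0; C3 1->0; result 0.
  E2: runs — E4 -1->0; C5 1->0; result 0.
  A2: runs — C3 1->0; E2 -2->0; result 0.
  G6: runs — C5 1->0; E2 -2->0; result 0.
  E11: runs — G6 1->0; G6 1->0; result 0.
  G9: runs — A2 1->0; G6 1->0; result 0 (same value as before).
  H10: runs — H4 -1->0; E11 1->0; result 0.
  D3: runs — H10 1->0; result 0 (same value as before).
  E12: checked — values it read are unchanged (D3 unchanged); reused cached 0 without running.
  H9: runs — H10 1->0; C4 -1->0; result 0.
  B6: runs — H9 1->0; result 0 (same value as before).
  F1: runs — F5 1->0; result 0.
  C10: runs — A2 1->0; F1 1->0; result 0.

Key observation: the cutoff stops propagation at E12 — its inputs' values are unchanged, so it reuses its cache.

Marked dirty: A2, B4, B6, C3, C4, C5, C10, D3, E2, E4, E11, E12, F1, F5, G6, G9, H9, H10.
Formula cells that run: A2, B4, B6, C3, C4, C5, C10, D3, E2, E4, E11, F1, F5, G6, G9, H9, H10 — 17 in total.
Checked but reused from cache: E12.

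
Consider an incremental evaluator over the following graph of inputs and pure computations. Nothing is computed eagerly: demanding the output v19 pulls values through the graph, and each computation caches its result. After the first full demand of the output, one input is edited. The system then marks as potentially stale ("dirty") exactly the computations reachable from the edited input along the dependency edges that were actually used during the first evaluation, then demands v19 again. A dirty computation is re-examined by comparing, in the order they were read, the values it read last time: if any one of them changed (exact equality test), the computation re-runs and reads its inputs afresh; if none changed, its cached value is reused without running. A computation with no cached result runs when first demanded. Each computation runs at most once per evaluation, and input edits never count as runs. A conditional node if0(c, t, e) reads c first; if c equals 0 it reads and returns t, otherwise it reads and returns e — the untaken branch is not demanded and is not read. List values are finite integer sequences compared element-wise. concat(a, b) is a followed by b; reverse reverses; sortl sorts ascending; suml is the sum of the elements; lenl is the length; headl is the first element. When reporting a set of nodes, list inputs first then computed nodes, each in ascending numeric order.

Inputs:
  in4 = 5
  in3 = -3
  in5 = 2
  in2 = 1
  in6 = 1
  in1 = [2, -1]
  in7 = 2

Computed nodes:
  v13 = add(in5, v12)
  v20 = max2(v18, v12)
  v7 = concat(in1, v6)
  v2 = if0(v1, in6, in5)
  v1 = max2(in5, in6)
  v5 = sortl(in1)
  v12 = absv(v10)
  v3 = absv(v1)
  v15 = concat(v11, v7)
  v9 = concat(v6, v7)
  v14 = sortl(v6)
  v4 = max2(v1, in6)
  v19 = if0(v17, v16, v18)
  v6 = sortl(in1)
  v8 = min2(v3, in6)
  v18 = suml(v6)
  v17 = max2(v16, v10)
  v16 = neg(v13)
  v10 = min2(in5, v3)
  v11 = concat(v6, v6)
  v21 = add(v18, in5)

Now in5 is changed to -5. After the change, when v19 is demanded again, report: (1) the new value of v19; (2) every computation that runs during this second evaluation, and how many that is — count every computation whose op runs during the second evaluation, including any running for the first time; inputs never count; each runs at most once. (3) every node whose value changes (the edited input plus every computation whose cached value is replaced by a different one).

Initial pass — values computed on the first demand:
  v1 = max2(2, 1) = 2
  v3 = absv(2) = 2
  v6 = sortl([2, -1]) = [-1, 2]
  v10 = min2(2, 2) = 2
  v12 = absv(2) = 2
  v13 = add(2, 2) = 4
  v16 = neg(4) = -4
  v17 = max2(-4, 2) = 2
  v18 = suml([-1, 2]) = 1
  v19 = if0(v17=2 -> else branch v18) = 1

Second demand — change propagation:
  v1: re-runs because in5 2->-5; new result 1.
  v3: re-runs because v1 2->1; new result 1.
  v10: re-runs because in5 2->-5; v3 2->1; new result -5.
  v12: re-runs because v10 2->-5; new result 5.
  v13: re-runs because in5 2->-5; v12 2->5; new result 0.
  v16: re-runs because v13 4->0; new result 0.
  v17: re-runs because v16 -4->0; v10 2->-5; new result 0.
  v19: re-runs because v17 2->0; new result 0.

v19 now evaluates to 0.
Run set: v1, v3, v10, v12, v13, v16, v17, v19 (8 run).
Changed values: in5, v1, v3, v10, v12, v13, v16, v17, v19.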